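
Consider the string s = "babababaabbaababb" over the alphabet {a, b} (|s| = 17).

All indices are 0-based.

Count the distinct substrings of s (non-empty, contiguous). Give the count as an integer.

sorted suffixes:
  #0 SA[0]=11  'aababb'
  #1 SA[1]=7  'aabbaababb'
  #2 SA[2]=5  'abaabbaababb'
  #3 SA[3]=3  'ababaabbaababb'
  #4 SA[4]=1  'abababaabbaababb'
  #5 SA[5]=12  'ababb'
  #6 SA[6]=14  'abb'
  #7 SA[7]=8  'abbaababb'
  #8 SA[8]=16  'b'
  #9 SA[9]=10  'baababb'
  #10 SA[10]=6  'baabbaababb'
  #11 SA[11]=4  'babaabbaababb'
  #12 SA[12]=2  'bababaabbaababb'
  #13 SA[13]=0  'babababaabbaababb'
  #14 SA[14]=13  'babb'
  #15 SA[15]=15  'bb'
  #16 SA[16]=9  'bbaababb'

SA = [11, 7, 5, 3, 1, 12, 14, 8, 16, 10, 6, 4, 2, 0, 13, 15, 9]
[i] adj suffixes → lcp
  [1] 11/7 → 3 ('aab')
  [2] 7/5 → 1 ('a')
  [3] 5/3 → 3 ('aba')
  [4] 3/1 → 5 ('ababa')
  [5] 1/12 → 4 ('abab')
  [6] 12/14 → 2 ('ab')
  [7] 14/8 → 3 ('abb')
  [8] 8/16 → 0 ('')
  [9] 16/10 → 1 ('b')
  [10] 10/6 → 4 ('baab')
  [11] 6/4 → 2 ('ba')
  [12] 4/2 → 4 ('baba')
  [13] 2/0 → 6 ('bababa')
  [14] 0/13 → 3 ('bab')
  [15] 13/15 → 1 ('b')
  [16] 15/9 → 2 ('bb')

n(n+1)/2 = 17·18/2 = 153
Σ LCP = 0 + 3 + 1 + 3 + 5 + 4 + 2 + 3 + 0 + 1 + 4 + 2 + 4 + 6 + 3 + 1 + 2 = 44
distinct = 153 − 44 = 109

109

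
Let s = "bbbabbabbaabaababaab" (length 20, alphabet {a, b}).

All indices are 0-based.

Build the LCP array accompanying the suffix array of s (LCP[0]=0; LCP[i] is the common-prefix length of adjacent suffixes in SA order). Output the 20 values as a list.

rank | idx | suffix
   0 |  17 | aab
   1 |   9 | aabaababaab
   2 |  12 | aababaab
   3 |  18 | ab
   4 |  15 | abaab
   5 |  10 | abaababaab
   6 |  13 | ababaab
   7 |   6 | abbaabaababaab
   8 |   3 | abbabbaabaababaab
   9 |  19 | b
  10 |  16 | baab
  11 |   8 | baabaababaab
  12 |  11 | baababaab
  13 |  14 | babaab
  14 |   5 | babbaabaababaab
  15 |   2 | babbabbaabaababaab
  16 |   7 | bbaabaababaab
  17 |   4 | bbabbaabaababaab
  18 |   1 | bbabbabbaabaababaab
  19 |   0 | bbbabbabbaabaababaab

SA = [17, 9, 12, 18, 15, 10, 13, 6, 3, 19, 16, 8, 11, 14, 5, 2, 7, 4, 1, 0]
i: (SA[i-1],SA[i]) lcp shared
  1: (17,9) 3 'aab'
  2: (9,12) 4 'aaba'
  3: (12,18) 1 'a'
  4: (18,15) 2 'ab'
  5: (15,10) 5 'abaab'
  6: (10,13) 3 'aba'
  7: (13,6) 2 'ab'
  8: (6,3) 4 'abba'
  9: (3,19) 0 ''
  10: (19,16) 1 'b'
  11: (16,8) 4 'baab'
  12: (8,11) 5 'baaba'
  13: (11,14) 2 'ba'
  14: (14,5) 3 'bab'
  15: (5,2) 5 'babba'
  16: (2,7) 1 'b'
  17: (7,4) 3 'bba'
  18: (4,1) 6 'bbabba'
  19: (1,0) 2 'bb'

[0, 3, 4, 1, 2, 5, 3, 2, 4, 0, 1, 4, 5, 2, 3, 5, 1, 3, 6, 2]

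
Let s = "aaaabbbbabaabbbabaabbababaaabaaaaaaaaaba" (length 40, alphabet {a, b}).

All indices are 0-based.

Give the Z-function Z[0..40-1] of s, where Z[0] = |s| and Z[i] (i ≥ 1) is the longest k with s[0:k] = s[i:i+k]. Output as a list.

[40, 3, 2, 1, 0, 0, 0, 0, 1, 0, 2, 1, 0, 0, 0, 1, 0, 2, 1, 0, 0, 1, 0, 1, 0, 3, 2, 1, 0, 4, 4, 4, 4, 4, 5, 3, 2, 1, 0, 1]

Z[0]=40
i=1: outside box; Z[1]=3 scan→box=[1,4)
i=2: min(r-i=2, Z[1]=3)=2; Z[2]=2
i=3: min(r-i=1, Z[2]=2)=1; Z[3]=1
i=4: outside box; Z[4]=0
i=5: outside box; Z[5]=0
i=6: outside box; Z[6]=0
i=7: outside box; Z[7]=0
i=8: outside box; Z[8]=1 scan→box=[8,9)
i=9: outside box; Z[9]=0
i=10: outside box; Z[10]=2 scan→box=[10,12)
i=11: min(r-i=1, Z[1]=3)=1; Z[11]=1
i=12: outside box; Z[12]=0
i=13: outside box; Z[13]=0
i=14: outside box; Z[14]=0
i=15: outside box; Z[15]=1 scan→box=[15,16)
i=16: outside box; Z[16]=0
i=17: outside box; Z[17]=2 scan→box=[17,19)
i=18: min(r-i=1, Z[1]=3)=1; Z[18]=1
i=19: outside box; Z[19]=0
i=20: outside box; Z[20]=0
i=21: outside box; Z[21]=1 scan→box=[21,22)
i=22: outside box; Z[22]=0
i=23: outside box; Z[23]=1 scan→box=[23,24)
i=24: outside box; Z[24]=0
i=25: outside box; Z[25]=3 scan→box=[25,28)
i=26: min(r-i=2, Z[1]=3)=2; Z[26]=2
i=27: min(r-i=1, Z[2]=2)=1; Z[27]=1
i=28: outside box; Z[28]=0
i=29: outside box; Z[29]=4 scan→box=[29,33)
i=30: min(r-i=3, Z[1]=3)=3; Z[30]=4 scan→box=[30,34)
i=31: min(r-i=3, Z[1]=3)=3; Z[31]=4 scan→box=[31,35)
i=32: min(r-i=3, Z[1]=3)=3; Z[32]=4 scan→box=[32,36)
i=33: min(r-i=3, Z[1]=3)=3; Z[33]=4 scan→box=[33,37)
i=34: min(r-i=3, Z[1]=3)=3; Z[34]=5 scan→box=[34,39)
i=35: min(r-i=4, Z[1]=3)=3; Z[35]=3
i=36: min(r-i=3, Z[2]=2)=2; Z[36]=2
i=37: min(r-i=2, Z[3]=1)=1; Z[37]=1
i=38: min(r-i=1, Z[4]=0)=0; Z[38]=0
i=39: outside box; Z[39]=1 scan→box=[39,40)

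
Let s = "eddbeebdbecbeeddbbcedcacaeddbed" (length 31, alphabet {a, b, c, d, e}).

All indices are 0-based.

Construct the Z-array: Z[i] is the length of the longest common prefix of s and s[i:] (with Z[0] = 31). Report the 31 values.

Z[0]=31
i=1: i≥r, start 0; Z[1]=0
i=2: i≥r, start 0; Z[2]=0
i=3: i≥r, start 0; Z[3]=0
i=4: i≥r, start 0; Z[4]=1 scan→box=[4,5)
i=5: i≥r, start 0; Z[5]=1 scan→box=[5,6)
i=6: i≥r, start 0; Z[6]=0
i=7: i≥r, start 0; Z[7]=0
i=8: i≥r, start 0; Z[8]=0
i=9: i≥r, start 0; Z[9]=1 scan→box=[9,10)
i=10: i≥r, start 0; Z[10]=0
i=11: i≥r, start 0; Z[11]=0
i=12: i≥r, start 0; Z[12]=1 scan→box=[12,13)
i=13: i≥r, start 0; Z[13]=4 scan→box=[13,17)
i=14: min(r-i=3, Z[1]=0)=0; Z[14]=0
i=15: min(r-i=2, Z[2]=0)=0; Z[15]=0
i=16: min(r-i=1, Z[3]=0)=0; Z[16]=0
i=17: i≥r, start 0; Z[17]=0
i=18: i≥r, start 0; Z[18]=0
i=19: i≥r, start 0; Z[19]=2 scan→box=[19,21)
i=20: min(r-i=1, Z[1]=0)=0; Z[20]=0
i=21: i≥r, start 0; Z[21]=0
i=22: i≥r, start 0; Z[22]=0
i=23: i≥r, start 0; Z[23]=0
i=24: i≥r, start 0; Z[24]=0
i=25: i≥r, start 0; Z[25]=5 scan→box=[25,30)
i=26: min(r-i=4, Z[1]=0)=0; Z[26]=0
i=27: min(r-i=3, Z[2]=0)=0; Z[27]=0
i=28: min(r-i=2, Z[3]=0)=0; Z[28]=0
i=29: min(r-i=1, Z[4]=1)=1; Z[29]=2 scan→box=[29,31)
i=30: min(r-i=1, Z[1]=0)=0; Z[30]=0

[31, 0, 0, 0, 1, 1, 0, 0, 0, 1, 0, 0, 1, 4, 0, 0, 0, 0, 0, 2, 0, 0, 0, 0, 0, 5, 0, 0, 0, 2, 0]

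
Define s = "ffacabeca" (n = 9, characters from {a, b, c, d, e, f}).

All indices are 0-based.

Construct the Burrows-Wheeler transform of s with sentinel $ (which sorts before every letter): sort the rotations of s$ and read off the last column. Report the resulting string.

accfaeabf$

rank  rotation    last
    0  $ffacabeca  a
    1  a$ffacabec  c
    2  abeca$ffac  c
    3  acabeca$ff  f
    4  beca$ffaca  a
    5  ca$ffacabe  e
    6  cabeca$ffa  a
    7  eca$ffacab  b
    8  facabeca$f  f
    9  ffacabeca$  $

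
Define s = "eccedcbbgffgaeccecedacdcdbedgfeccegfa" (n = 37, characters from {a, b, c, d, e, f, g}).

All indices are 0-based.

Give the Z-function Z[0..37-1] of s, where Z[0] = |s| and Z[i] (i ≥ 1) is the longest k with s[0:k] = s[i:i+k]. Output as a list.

[37, 0, 0, 1, 0, 0, 0, 0, 0, 0, 0, 0, 0, 4, 0, 0, 2, 0, 1, 0, 0, 0, 0, 0, 0, 0, 1, 0, 0, 0, 4, 0, 0, 1, 0, 0, 0]

Z[0]=37
i=1: fresh scan; Z[1]=0
i=2: fresh scan; Z[2]=0
i=3: fresh scan; Z[3]=1 extend→box=[3,4)
i=4: fresh scan; Z[4]=0
i=5: fresh scan; Z[5]=0
i=6: fresh scan; Z[6]=0
i=7: fresh scan; Z[7]=0
i=8: fresh scan; Z[8]=0
i=9: fresh scan; Z[9]=0
i=10: fresh scan; Z[10]=0
i=11: fresh scan; Z[11]=0
i=12: fresh scan; Z[12]=0
i=13: fresh scan; Z[13]=4 extend→box=[13,17)
i=14: min(r-i=3, Z[1]=0)=0; Z[14]=0
i=15: min(r-i=2, Z[2]=0)=0; Z[15]=0
i=16: min(r-i=1, Z[3]=1)=1; Z[16]=2 extend→box=[16,18)
i=17: min(r-i=1, Z[1]=0)=0; Z[17]=0
i=18: fresh scan; Z[18]=1 extend→box=[18,19)
i=19: fresh scan; Z[19]=0
i=20: fresh scan; Z[20]=0
i=21: fresh scan; Z[21]=0
i=22: fresh scan; Z[22]=0
i=23: fresh scan; Z[23]=0
i=24: fresh scan; Z[24]=0
i=25: fresh scan; Z[25]=0
i=26: fresh scan; Z[26]=1 extend→box=[26,27)
i=27: fresh scan; Z[27]=0
i=28: fresh scan; Z[28]=0
i=29: fresh scan; Z[29]=0
i=30: fresh scan; Z[30]=4 extend→box=[30,34)
i=31: min(r-i=3, Z[1]=0)=0; Z[31]=0
i=32: min(r-i=2, Z[2]=0)=0; Z[32]=0
i=33: min(r-i=1, Z[3]=1)=1; Z[33]=1
i=34: fresh scan; Z[34]=0
i=35: fresh scan; Z[35]=0
i=36: fresh scan; Z[36]=0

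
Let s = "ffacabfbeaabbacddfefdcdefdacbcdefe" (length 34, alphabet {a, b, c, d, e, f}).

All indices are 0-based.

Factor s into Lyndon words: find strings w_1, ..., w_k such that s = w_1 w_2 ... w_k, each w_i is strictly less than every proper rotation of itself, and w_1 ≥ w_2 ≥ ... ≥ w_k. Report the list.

["f", "f", "ac", "abfbe", "aabbacddfefdcdefdacbcdefe"]

emit factor 1: 'f' (i=0, period=1)
emit factor 2: 'f' (i=1, period=1)
emit factor 3: 'ac' (i=2, period=2)
emit factor 4: 'abfbe' (i=4, period=5)
emit factor 5: 'aabbacddfefdcdefdacbcdefe' (i=9, period=25)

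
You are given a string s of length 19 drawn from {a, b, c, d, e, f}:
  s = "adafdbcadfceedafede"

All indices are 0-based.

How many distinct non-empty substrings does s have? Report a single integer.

rank→(start, suffix):
  0 → (0, 'adafdbcadfceedafede')
  1 → (7, 'adfceedafede')
  2 → (2, 'afdbcadfceedafede')
  3 → (14, 'afede')
  4 → (5, 'bcadfceedafede')
  5 → (6, 'cadfceedafede')
  6 → (10, 'ceedafede')
  7 → (1, 'dafdbcadfceedafede')
  8 → (13, 'dafede')
  9 → (4, 'dbcadfceedafede')
  10 → (17, 'de')
  11 → (8, 'dfceedafede')
  12 → (18, 'e')
  13 → (12, 'edafede')
  14 → (16, 'ede')
  15 → (11, 'eedafede')
  16 → (9, 'fceedafede')
  17 → (3, 'fdbcadfceedafede')
  18 → (15, 'fede')

SA = [0, 7, 2, 14, 5, 6, 10, 1, 13, 4, 17, 8, 18, 12, 16, 11, 9, 3, 15]
[i] adj suffixes → lcp
  [1] 0/7 → 2 ('ad')
  [2] 7/2 → 1 ('a')
  [3] 2/14 → 2 ('af')
  [4] 14/5 → 0 ('')
  [5] 5/6 → 0 ('')
  [6] 6/10 → 1 ('c')
  [7] 10/1 → 0 ('')
  [8] 1/13 → 3 ('daf')
  [9] 13/4 → 1 ('d')
  [10] 4/17 → 1 ('d')
  [11] 17/8 → 1 ('d')
  [12] 8/18 → 0 ('')
  [13] 18/12 → 1 ('e')
  [14] 12/16 → 2 ('ed')
  [15] 16/11 → 1 ('e')
  [16] 11/9 → 0 ('')
  [17] 9/3 → 1 ('f')
  [18] 3/15 → 1 ('f')

n(n+1)/2 = 19·20/2 = 190
Σ LCP = 0 + 2 + 1 + 2 + 0 + 0 + 1 + 0 + 3 + 1 + 1 + 1 + 0 + 1 + 2 + 1 + 0 + 1 + 1 = 18
distinct = 190 − 18 = 172

172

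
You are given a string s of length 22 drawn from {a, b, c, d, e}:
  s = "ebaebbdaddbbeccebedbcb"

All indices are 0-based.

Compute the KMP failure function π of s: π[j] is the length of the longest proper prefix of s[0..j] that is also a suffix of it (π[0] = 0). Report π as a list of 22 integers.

[0, 0, 0, 1, 2, 0, 0, 0, 0, 0, 0, 0, 1, 0, 0, 1, 2, 1, 0, 0, 0, 0]

π[0] = 0
j=1 s[j]='b': π[1]=0 (border '')
j=2 s[j]='a': π[2]=0 (border '')
j=3 s[j]='e': π[3]=1 (border 'e')
j=4 s[j]='b': π[4]=2 (border 'eb')
j=5 s[j]='b': k: 2→0; π[5]=0 (border '')
j=6 s[j]='d': π[6]=0 (border '')
j=7 s[j]='a': π[7]=0 (border '')
j=8 s[j]='d': π[8]=0 (border '')
j=9 s[j]='d': π[9]=0 (border '')
j=10 s[j]='b': π[10]=0 (border '')
j=11 s[j]='b': π[11]=0 (border '')
j=12 s[j]='e': π[12]=1 (border 'e')
j=13 s[j]='c': k: 1→0; π[13]=0 (border '')
j=14 s[j]='c': π[14]=0 (border '')
j=15 s[j]='e': π[15]=1 (border 'e')
j=16 s[j]='b': π[16]=2 (border 'eb')
j=17 s[j]='e': k: 2→0; π[17]=1 (border 'e')
j=18 s[j]='d': k: 1→0; π[18]=0 (border '')
j=19 s[j]='b': π[19]=0 (border '')
j=20 s[j]='c': π[20]=0 (border '')
j=21 s[j]='b': π[21]=0 (border '')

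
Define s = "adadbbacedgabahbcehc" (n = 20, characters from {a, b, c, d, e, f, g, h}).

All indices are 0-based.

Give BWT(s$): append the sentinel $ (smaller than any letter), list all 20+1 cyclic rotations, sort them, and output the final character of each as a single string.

cgb$dbbadhhabaaeccdae

rank  rotation               last
    0  $adadbbacedgabahbcehc  c
    1  abahbcehc$adadbbacedg  g
    2  acedgabahbcehc$adadbb  b
    3  adadbbacedgabahbcehc$  $
    4  adbbacedgabahbcehc$ad  d
    5  ahbcehc$adadbbacedgab  b
    6  bacedgabahbcehc$adadb  b
    7  bahbcehc$adadbbacedga  a
    8  bbacedgabahbcehc$adad  d
    9  bcehc$adadbbacedgabah  h
   10  c$adadbbacedgabahbceh  h
   11  cedgabahbcehc$adadbba  a
   12  cehc$adadbbacedgabahb  b
   13  dadbbacedgabahbcehc$a  a
   14  dbbacedgabahbcehc$ada  a
   15  dgabahbcehc$adadbbace  e
   16  edgabahbcehc$adadbbac  c
   17  ehc$adadbbacedgabahbc  c
   18  gabahbcehc$adadbbaced  d
   19  hbcehc$adadbbacedgaba  a
   20  hc$adadbbacedgabahbce  e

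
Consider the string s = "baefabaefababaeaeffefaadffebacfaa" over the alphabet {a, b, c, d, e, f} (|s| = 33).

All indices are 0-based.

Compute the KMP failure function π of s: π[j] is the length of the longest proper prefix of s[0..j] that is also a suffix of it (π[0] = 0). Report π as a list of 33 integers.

[0, 0, 0, 0, 0, 1, 2, 3, 4, 5, 6, 7, 1, 2, 3, 0, 0, 0, 0, 0, 0, 0, 0, 0, 0, 0, 0, 1, 2, 0, 0, 0, 0]

π[0] = 0
j=1 s[j]='a': π[1]=0 (border '')
j=2 s[j]='e': π[2]=0 (border '')
j=3 s[j]='f': π[3]=0 (border '')
j=4 s[j]='a': π[4]=0 (border '')
j=5 s[j]='b': π[5]=1 (border 'b')
j=6 s[j]='a': π[6]=2 (border 'ba')
j=7 s[j]='e': π[7]=3 (border 'bae')
j=8 s[j]='f': π[8]=4 (border 'baef')
j=9 s[j]='a': π[9]=5 (border 'baefa')
j=10 s[j]='b': π[10]=6 (border 'baefab')
j=11 s[j]='a': π[11]=7 (border 'baefaba')
j=12 s[j]='b': k: 7→2→0; π[12]=1 (border 'b')
j=13 s[j]='a': π[13]=2 (border 'ba')
j=14 s[j]='e': π[14]=3 (border 'bae')
j=15 s[j]='a': k: 3→0; π[15]=0 (border '')
j=16 s[j]='e': π[16]=0 (border '')
j=17 s[j]='f': π[17]=0 (border '')
j=18 s[j]='f': π[18]=0 (border '')
j=19 s[j]='e': π[19]=0 (border '')
j=20 s[j]='f': π[20]=0 (border '')
j=21 s[j]='a': π[21]=0 (border '')
j=22 s[j]='a': π[22]=0 (border '')
j=23 s[j]='d': π[23]=0 (border '')
j=24 s[j]='f': π[24]=0 (border '')
j=25 s[j]='f': π[25]=0 (border '')
j=26 s[j]='e': π[26]=0 (border '')
j=27 s[j]='b': π[27]=1 (border 'b')
j=28 s[j]='a': π[28]=2 (border 'ba')
j=29 s[j]='c': k: 2→0; π[29]=0 (border '')
j=30 s[j]='f': π[30]=0 (border '')
j=31 s[j]='a': π[31]=0 (border '')
j=32 s[j]='a': π[32]=0 (border '')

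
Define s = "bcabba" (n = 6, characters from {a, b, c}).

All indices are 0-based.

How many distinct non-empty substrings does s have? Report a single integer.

sorted suffixes:
  #0 SA[0]=5  'a'
  #1 SA[1]=2  'abba'
  #2 SA[2]=4  'ba'
  #3 SA[3]=3  'bba'
  #4 SA[4]=0  'bcabba'
  #5 SA[5]=1  'cabba'

SA = [5, 2, 4, 3, 0, 1]
[i] adj suffixes → lcp
  [1] 5/2 → 1 ('a')
  [2] 2/4 → 0 ('')
  [3] 4/3 → 1 ('b')
  [4] 3/0 → 1 ('b')
  [5] 0/1 → 0 ('')

n(n+1)/2 = 6·7/2 = 21
Σ LCP = 0 + 1 + 0 + 1 + 1 + 0 = 3
distinct = 21 − 3 = 18

18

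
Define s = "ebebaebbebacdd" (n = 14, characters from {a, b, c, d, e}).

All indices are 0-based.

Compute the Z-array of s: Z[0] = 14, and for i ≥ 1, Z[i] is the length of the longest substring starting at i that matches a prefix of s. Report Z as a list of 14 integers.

Z[0]=14
i=1: outside box; Z[1]=0
i=2: outside box; Z[2]=2 extend→box=[2,4)
i=3: min(r-i=1, Z[1]=0)=0; Z[3]=0
i=4: outside box; Z[4]=0
i=5: outside box; Z[5]=2 extend→box=[5,7)
i=6: min(r-i=1, Z[1]=0)=0; Z[6]=0
i=7: outside box; Z[7]=0
i=8: outside box; Z[8]=2 extend→box=[8,10)
i=9: min(r-i=1, Z[1]=0)=0; Z[9]=0
i=10: outside box; Z[10]=0
i=11: outside box; Z[11]=0
i=12: outside box; Z[12]=0
i=13: outside box; Z[13]=0

[14, 0, 2, 0, 0, 2, 0, 0, 2, 0, 0, 0, 0, 0]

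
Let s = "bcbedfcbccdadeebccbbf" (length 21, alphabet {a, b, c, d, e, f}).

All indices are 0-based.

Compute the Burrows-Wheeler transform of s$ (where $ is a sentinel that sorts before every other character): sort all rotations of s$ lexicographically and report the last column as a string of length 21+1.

fdc$eccbcfbbbccaeebdbd

rank  rotation                last
    0  $bcbedfcbccdadeebccbbf  f
    1  adeebccbbf$bcbedfcbccd  d
    2  bbf$bcbedfcbccdadeebcc  c
    3  bcbedfcbccdadeebccbbf$  $
    4  bccbbf$bcbedfcbccdadee  e
    5  bccdadeebccbbf$bcbedfc  c
    6  bedfcbccdadeebccbbf$bc  c
    7  bf$bcbedfcbccdadeebccb  b
    8  cbbf$bcbedfcbccdadeebc  c
    9  cbccdadeebccbbf$bcbedf  f
   10  cbedfcbccdadeebccbbf$b  b
   11  ccbbf$bcbedfcbccdadeeb  b
   12  ccdadeebccbbf$bcbedfcb  b
   13  cdadeebccbbf$bcbedfcbc  c
   14  dadeebccbbf$bcbedfcbcc  c
   15  deebccbbf$bcbedfcbccda  a
   16  dfcbccdadeebccbbf$bcbe  e
   17  ebccbbf$bcbedfcbccdade  e
   18  edfcbccdadeebccbbf$bcb  b
   19  eebccbbf$bcbedfcbccdad  d
   20  f$bcbedfcbccdadeebccbb  b
   21  fcbccdadeebccbbf$bcbed  d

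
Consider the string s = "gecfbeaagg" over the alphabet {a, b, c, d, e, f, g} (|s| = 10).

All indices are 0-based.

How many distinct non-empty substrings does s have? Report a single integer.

51

sorted suffixes:
  #0 SA[0]=6  'aagg'
  #1 SA[1]=7  'agg'
  #2 SA[2]=4  'beaagg'
  #3 SA[3]=2  'cfbeaagg'
  #4 SA[4]=5  'eaagg'
  #5 SA[5]=1  'ecfbeaagg'
  #6 SA[6]=3  'fbeaagg'
  #7 SA[7]=9  'g'
  #8 SA[8]=0  'gecfbeaagg'
  #9 SA[9]=8  'gg'

SA = [6, 7, 4, 2, 5, 1, 3, 9, 0, 8]
rank  pair      lcp
   1  s[6:],s[7:]  1  'a'
   2  s[7:],s[4:]  0  ''
   3  s[4:],s[2:]  0  ''
   4  s[2:],s[5:]  0  ''
   5  s[5:],s[1:]  1  'e'
   6  s[1:],s[3:]  0  ''
   7  s[3:],s[9:]  0  ''
   8  s[9:],s[0:]  1  'g'
   9  s[0:],s[8:]  1  'g'

n(n+1)/2 = 10·11/2 = 55
Σ LCP = 0 + 1 + 0 + 0 + 0 + 1 + 0 + 0 + 1 + 1 = 4
distinct = 55 − 4 = 51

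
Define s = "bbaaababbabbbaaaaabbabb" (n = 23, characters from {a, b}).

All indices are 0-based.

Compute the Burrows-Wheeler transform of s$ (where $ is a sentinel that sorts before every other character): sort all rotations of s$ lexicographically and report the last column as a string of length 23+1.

rank  rotation                  last
    0  $bbaaababbabbbaaaaabbabb  b
    1  aaaaabbabb$bbaaababbabbb  b
    2  aaaabbabb$bbaaababbabbba  a
    3  aaababbabbbaaaaabbabb$bb  b
    4  aaabbabb$bbaaababbabbbaa  a
    5  aababbabbbaaaaabbabb$bba  a
    6  aabbabb$bbaaababbabbbaaa  a
    7  ababbabbbaaaaabbabb$bbaa  a
    8  abb$bbaaababbabbbaaaaabb  b
    9  abbabb$bbaaababbabbbaaaa  a
   10  abbabbbaaaaabbabb$bbaaab  b
   11  abbbaaaaabbabb$bbaaababb  b
   12  b$bbaaababbabbbaaaaabbab  b
   13  baaaaabbabb$bbaaababbabb  b
   14  baaababbabbbaaaaabbabb$b  b
   15  babb$bbaaababbabbbaaaaab  b
   16  babbabbbaaaaabbabb$bbaaa  a
   17  babbbaaaaabbabb$bbaaabab  b
   18  bb$bbaaababbabbbaaaaabba  a
   19  bbaaaaabbabb$bbaaababbab  b
   20  bbaaababbabbbaaaaabbabb$  $
   21  bbabb$bbaaababbabbbaaaaa  a
   22  bbabbbaaaaabbabb$bbaaaba  a
   23  bbbaaaaabbabb$bbaaababba  a

bbabaaaababbbbbbabab$aaa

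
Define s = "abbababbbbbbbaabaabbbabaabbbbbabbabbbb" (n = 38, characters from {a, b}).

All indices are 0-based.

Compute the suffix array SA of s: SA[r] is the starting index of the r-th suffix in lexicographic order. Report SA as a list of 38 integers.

rank | idx | suffix
   0 |  13 | aabaabbbabaabbbbbabbabbbb
   1 |  16 | aabbbabaabbbbbabbabbbb
   2 |  23 | aabbbbbabbabbbb
   3 |  14 | abaabbbabaabbbbbabbabbbb
   4 |  21 | abaabbbbbabbabbbb
   5 |   3 | ababbbbbbbaabaabbbabaabbbbbabbabbbb
   6 |   0 | abbababbbbbbbaabaabbbabaabbbbbabbabbbb
   7 |  30 | abbabbbb
   8 |  17 | abbbabaabbbbbabbabbbb
   9 |  33 | abbbb
  10 |  24 | abbbbbabbabbbb
  11 |   5 | abbbbbbbaabaabbbabaabbbbbabbabbbb
  12 |  37 | b
  13 |  12 | baabaabbbabaabbbbbabbabbbb
  14 |  15 | baabbbabaabbbbbabbabbbb
  15 |  22 | baabbbbbabbabbbb
  16 |  20 | babaabbbbbabbabbbb
  17 |   2 | bababbbbbbbaabaabbbabaabbbbbabbabbbb
  18 |  29 | babbabbbb
  19 |  32 | babbbb
  20 |   4 | babbbbbbbaabaabbbabaabbbbbabbabbbb
  21 |  36 | bb
  22 |  11 | bbaabaabbbabaabbbbbabbabbbb
  23 |  19 | bbabaabbbbbabbabbbb
  24 |   1 | bbababbbbbbbaabaabbbabaabbbbbabbabbbb
  25 |  28 | bbabbabbbb
  26 |  31 | bbabbbb
  27 |  35 | bbb
  28 |  10 | bbbaabaabbbabaabbbbbabbabbbb
  29 |  18 | bbbabaabbbbbabbabbbb
  30 |  27 | bbbabbabbbb
  31 |  34 | bbbb
  32 |   9 | bbbbaabaabbbabaabbbbbabbabbbb
  33 |  26 | bbbbabbabbbb
  34 |   8 | bbbbbaabaabbbabaabbbbbabbabbbb
  35 |  25 | bbbbbabbabbbb
  36 |   7 | bbbbbbaabaabbbabaabbbbbabbabbbb
  37 |   6 | bbbbbbbaabaabbbabaabbbbbabbabbbb

[13, 16, 23, 14, 21, 3, 0, 30, 17, 33, 24, 5, 37, 12, 15, 22, 20, 2, 29, 32, 4, 36, 11, 19, 1, 28, 31, 35, 10, 18, 27, 34, 9, 26, 8, 25, 7, 6]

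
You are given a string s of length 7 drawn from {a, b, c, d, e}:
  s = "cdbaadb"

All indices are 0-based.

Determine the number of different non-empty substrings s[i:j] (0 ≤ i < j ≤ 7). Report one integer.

sorted suffixes:
  #0 SA[0]=3  'aadb'
  #1 SA[1]=4  'adb'
  #2 SA[2]=6  'b'
  #3 SA[3]=2  'baadb'
  #4 SA[4]=0  'cdbaadb'
  #5 SA[5]=5  'db'
  #6 SA[6]=1  'dbaadb'

SA = [3, 4, 6, 2, 0, 5, 1]
rank  pair      lcp
   1  s[3:],s[4:]  1  'a'
   2  s[4:],s[6:]  0  ''
   3  s[6:],s[2:]  1  'b'
   4  s[2:],s[0:]  0  ''
   5  s[0:],s[5:]  0  ''
   6  s[5:],s[1:]  2  'db'

n(n+1)/2 = 7·8/2 = 28
Σ LCP = 0 + 1 + 0 + 1 + 0 + 0 + 2 = 4
distinct = 28 − 4 = 24

24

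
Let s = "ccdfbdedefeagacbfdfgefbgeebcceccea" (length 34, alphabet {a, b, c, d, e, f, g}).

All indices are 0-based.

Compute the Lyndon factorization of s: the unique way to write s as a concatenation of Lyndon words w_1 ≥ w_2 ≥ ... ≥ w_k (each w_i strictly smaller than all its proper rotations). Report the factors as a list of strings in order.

["ccdf", "bdedefe", "ag", "acbfdfgefbgeebccecce", "a"]

emit factor 1: 'ccdf' (i=0, period=4)
emit factor 2: 'bdedefe' (i=4, period=7)
emit factor 3: 'ag' (i=11, period=2)
emit factor 4: 'acbfdfgefbgeebccecce' (i=13, period=20)
emit factor 5: 'a' (i=33, period=1)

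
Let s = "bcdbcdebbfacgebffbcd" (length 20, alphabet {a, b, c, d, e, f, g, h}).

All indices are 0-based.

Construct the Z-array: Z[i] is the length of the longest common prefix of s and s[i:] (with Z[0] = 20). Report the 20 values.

[20, 0, 0, 3, 0, 0, 0, 1, 1, 0, 0, 0, 0, 0, 1, 0, 0, 3, 0, 0]

Z[0]=20
i=1: outside box; Z[1]=0
i=2: outside box; Z[2]=0
i=3: outside box; Z[3]=3 grow→box=[3,6)
i=4: min(r-i=2, Z[1]=0)=0; Z[4]=0
i=5: min(r-i=1, Z[2]=0)=0; Z[5]=0
i=6: outside box; Z[6]=0
i=7: outside box; Z[7]=1 grow→box=[7,8)
i=8: outside box; Z[8]=1 grow→box=[8,9)
i=9: outside box; Z[9]=0
i=10: outside box; Z[10]=0
i=11: outside box; Z[11]=0
i=12: outside box; Z[12]=0
i=13: outside box; Z[13]=0
i=14: outside box; Z[14]=1 grow→box=[14,15)
i=15: outside box; Z[15]=0
i=16: outside box; Z[16]=0
i=17: outside box; Z[17]=3 grow→box=[17,20)
i=18: min(r-i=2, Z[1]=0)=0; Z[18]=0
i=19: min(r-i=1, Z[2]=0)=0; Z[19]=0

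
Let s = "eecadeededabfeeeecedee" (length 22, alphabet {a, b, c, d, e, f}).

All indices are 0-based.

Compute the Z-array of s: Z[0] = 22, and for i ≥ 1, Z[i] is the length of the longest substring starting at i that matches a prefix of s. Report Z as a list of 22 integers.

[22, 1, 0, 0, 0, 2, 1, 0, 1, 0, 0, 0, 0, 2, 2, 3, 1, 0, 1, 0, 2, 1]

Z[0]=22
i=1: outside box; Z[1]=1 scan→box=[1,2)
i=2: outside box; Z[2]=0
i=3: outside box; Z[3]=0
i=4: outside box; Z[4]=0
i=5: outside box; Z[5]=2 scan→box=[5,7)
i=6: min(r-i=1, Z[1]=1)=1; Z[6]=1
i=7: outside box; Z[7]=0
i=8: outside box; Z[8]=1 scan→box=[8,9)
i=9: outside box; Z[9]=0
i=10: outside box; Z[10]=0
i=11: outside box; Z[11]=0
i=12: outside box; Z[12]=0
i=13: outside box; Z[13]=2 scan→box=[13,15)
i=14: min(r-i=1, Z[1]=1)=1; Z[14]=2 scan→box=[14,16)
i=15: min(r-i=1, Z[1]=1)=1; Z[15]=3 scan→box=[15,18)
i=16: min(r-i=2, Z[1]=1)=1; Z[16]=1
i=17: min(r-i=1, Z[2]=0)=0; Z[17]=0
i=18: outside box; Z[18]=1 scan→box=[18,19)
i=19: outside box; Z[19]=0
i=20: outside box; Z[20]=2 scan→box=[20,22)
i=21: min(r-i=1, Z[1]=1)=1; Z[21]=1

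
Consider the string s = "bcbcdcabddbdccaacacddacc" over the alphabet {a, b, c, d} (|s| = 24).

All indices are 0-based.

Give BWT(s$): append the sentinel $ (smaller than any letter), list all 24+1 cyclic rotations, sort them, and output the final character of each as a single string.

rank  rotation                   last
    0  $bcbcdcabddbdccaacacddacc  c
    1  aacacddacc$bcbcdcabddbdcc  c
    2  abddbdccaacacddacc$bcbcdc  c
    3  acacddacc$bcbcdcabddbdcca  a
    4  acc$bcbcdcabddbdccaacacdd  d
    5  acddacc$bcbcdcabddbdccaac  c
    6  bcbcdcabddbdccaacacddacc$  $
    7  bcdcabddbdccaacacddacc$bc  c
    8  bdccaacacddacc$bcbcdcabdd  d
    9  bddbdccaacacddacc$bcbcdca  a
   10  c$bcbcdcabddbdccaacacddac  c
   11  caacacddacc$bcbcdcabddbdc  c
   12  cabddbdccaacacddacc$bcbcd  d
   13  cacddacc$bcbcdcabddbdccaa  a
   14  cbcdcabddbdccaacacddacc$b  b
   15  cc$bcbcdcabddbdccaacacdda  a
   16  ccaacacddacc$bcbcdcabddbd  d
   17  cdcabddbdccaacacddacc$bcb  b
   18  cddacc$bcbcdcabddbdccaaca  a
   19  dacc$bcbcdcabddbdccaacacd  d
   20  dbdccaacacddacc$bcbcdcabd  d
   21  dcabddbdccaacacddacc$bcbc  c
   22  dccaacacddacc$bcbcdcabddb  b
   23  ddacc$bcbcdcabddbdccaacac  c
   24  ddbdccaacacddacc$bcbcdcab  b

cccadc$cdaccdabadbaddcbcb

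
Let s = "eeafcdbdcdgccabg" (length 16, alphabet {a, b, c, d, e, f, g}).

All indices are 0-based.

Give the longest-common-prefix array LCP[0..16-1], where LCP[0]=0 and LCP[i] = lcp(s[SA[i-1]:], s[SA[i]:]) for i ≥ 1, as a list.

rank | idx | suffix
   0 |  13 | abg
   1 |   2 | afcdbdcdgccabg
   2 |   6 | bdcdgccabg
   3 |  14 | bg
   4 |  12 | cabg
   5 |  11 | ccabg
   6 |   4 | cdbdcdgccabg
   7 |   8 | cdgccabg
   8 |   5 | dbdcdgccabg
   9 |   7 | dcdgccabg
  10 |   9 | dgccabg
  11 |   1 | eafcdbdcdgccabg
  12 |   0 | eeafcdbdcdgccabg
  13 |   3 | fcdbdcdgccabg
  14 |  15 | g
  15 |  10 | gccabg

SA = [13, 2, 6, 14, 12, 11, 4, 8, 5, 7, 9, 1, 0, 3, 15, 10]
i: (SA[i-1],SA[i]) lcp shared
  1: (13,2) 1 'a'
  2: (2,6) 0 ''
  3: (6,14) 1 'b'
  4: (14,12) 0 ''
  5: (12,11) 1 'c'
  6: (11,4) 1 'c'
  7: (4,8) 2 'cd'
  8: (8,5) 0 ''
  9: (5,7) 1 'd'
  10: (7,9) 1 'd'
  11: (9,1) 0 ''
  12: (1,0) 1 'e'
  13: (0,3) 0 ''
  14: (3,15) 0 ''
  15: (15,10) 1 'g'

[0, 1, 0, 1, 0, 1, 1, 2, 0, 1, 1, 0, 1, 0, 0, 1]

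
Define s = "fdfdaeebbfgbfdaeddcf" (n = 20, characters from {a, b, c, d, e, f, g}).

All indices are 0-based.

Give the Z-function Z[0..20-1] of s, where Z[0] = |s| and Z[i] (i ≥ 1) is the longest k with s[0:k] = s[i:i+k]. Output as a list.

[20, 0, 2, 0, 0, 0, 0, 0, 0, 1, 0, 0, 2, 0, 0, 0, 0, 0, 0, 1]

Z[0]=20
i=1: outside box; Z[1]=0
i=2: outside box; Z[2]=2 grow→box=[2,4)
i=3: min(r-i=1, Z[1]=0)=0; Z[3]=0
i=4: outside box; Z[4]=0
i=5: outside box; Z[5]=0
i=6: outside box; Z[6]=0
i=7: outside box; Z[7]=0
i=8: outside box; Z[8]=0
i=9: outside box; Z[9]=1 grow→box=[9,10)
i=10: outside box; Z[10]=0
i=11: outside box; Z[11]=0
i=12: outside box; Z[12]=2 grow→box=[12,14)
i=13: min(r-i=1, Z[1]=0)=0; Z[13]=0
i=14: outside box; Z[14]=0
i=15: outside box; Z[15]=0
i=16: outside box; Z[16]=0
i=17: outside box; Z[17]=0
i=18: outside box; Z[18]=0
i=19: outside box; Z[19]=1 grow→box=[19,20)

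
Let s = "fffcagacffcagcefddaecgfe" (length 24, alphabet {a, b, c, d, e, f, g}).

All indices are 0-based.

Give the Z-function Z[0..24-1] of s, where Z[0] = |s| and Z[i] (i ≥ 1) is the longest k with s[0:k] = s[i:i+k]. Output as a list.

Z[0]=24
i=1: outside box; Z[1]=2 grow→box=[1,3)
i=2: min(r-i=1, Z[1]=2)=1; Z[2]=1
i=3: outside box; Z[3]=0
i=4: outside box; Z[4]=0
i=5: outside box; Z[5]=0
i=6: outside box; Z[6]=0
i=7: outside box; Z[7]=0
i=8: outside box; Z[8]=2 grow→box=[8,10)
i=9: min(r-i=1, Z[1]=2)=1; Z[9]=1
i=10: outside box; Z[10]=0
i=11: outside box; Z[11]=0
i=12: outside box; Z[12]=0
i=13: outside box; Z[13]=0
i=14: outside box; Z[14]=0
i=15: outside box; Z[15]=1 grow→box=[15,16)
i=16: outside box; Z[16]=0
i=17: outside box; Z[17]=0
i=18: outside box; Z[18]=0
i=19: outside box; Z[19]=0
i=20: outside box; Z[20]=0
i=21: outside box; Z[21]=0
i=22: outside box; Z[22]=1 grow→box=[22,23)
i=23: outside box; Z[23]=0

[24, 2, 1, 0, 0, 0, 0, 0, 2, 1, 0, 0, 0, 0, 0, 1, 0, 0, 0, 0, 0, 0, 1, 0]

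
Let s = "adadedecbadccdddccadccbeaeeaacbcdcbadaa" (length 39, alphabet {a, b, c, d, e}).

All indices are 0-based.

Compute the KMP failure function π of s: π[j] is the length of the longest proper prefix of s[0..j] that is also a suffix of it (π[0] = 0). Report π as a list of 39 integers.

π[0] = 0
j=1 s[j]='d': π[1]=0 (border '')
j=2 s[j]='a': π[2]=1 (border 'a')
j=3 s[j]='d': π[3]=2 (border 'ad')
j=4 s[j]='e': k: 2→0; π[4]=0 (border '')
j=5 s[j]='d': π[5]=0 (border '')
j=6 s[j]='e': π[6]=0 (border '')
j=7 s[j]='c': π[7]=0 (border '')
j=8 s[j]='b': π[8]=0 (border '')
j=9 s[j]='a': π[9]=1 (border 'a')
j=10 s[j]='d': π[10]=2 (border 'ad')
j=11 s[j]='c': k: 2→0; π[11]=0 (border '')
j=12 s[j]='c': π[12]=0 (border '')
j=13 s[j]='d': π[13]=0 (border '')
j=14 s[j]='d': π[14]=0 (border '')
j=15 s[j]='d': π[15]=0 (border '')
j=16 s[j]='c': π[16]=0 (border '')
j=17 s[j]='c': π[17]=0 (border '')
j=18 s[j]='a': π[18]=1 (border 'a')
j=19 s[j]='d': π[19]=2 (border 'ad')
j=20 s[j]='c': k: 2→0; π[20]=0 (border '')
j=21 s[j]='c': π[21]=0 (border '')
j=22 s[j]='b': π[22]=0 (border '')
j=23 s[j]='e': π[23]=0 (border '')
j=24 s[j]='a': π[24]=1 (border 'a')
j=25 s[j]='e': k: 1→0; π[25]=0 (border '')
j=26 s[j]='e': π[26]=0 (border '')
j=27 s[j]='a': π[27]=1 (border 'a')
j=28 s[j]='a': k: 1→0; π[28]=1 (border 'a')
j=29 s[j]='c': k: 1→0; π[29]=0 (border '')
j=30 s[j]='b': π[30]=0 (border '')
j=31 s[j]='c': π[31]=0 (border '')
j=32 s[j]='d': π[32]=0 (border '')
j=33 s[j]='c': π[33]=0 (border '')
j=34 s[j]='b': π[34]=0 (border '')
j=35 s[j]='a': π[35]=1 (border 'a')
j=36 s[j]='d': π[36]=2 (border 'ad')
j=37 s[j]='a': π[37]=3 (border 'ada')
j=38 s[j]='a': k: 3→1→0; π[38]=1 (border 'a')

[0, 0, 1, 2, 0, 0, 0, 0, 0, 1, 2, 0, 0, 0, 0, 0, 0, 0, 1, 2, 0, 0, 0, 0, 1, 0, 0, 1, 1, 0, 0, 0, 0, 0, 0, 1, 2, 3, 1]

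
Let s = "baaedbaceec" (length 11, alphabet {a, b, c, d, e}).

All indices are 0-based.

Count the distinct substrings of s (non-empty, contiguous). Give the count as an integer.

rank | idx | suffix
   0 |   1 | aaedbaceec
   1 |   6 | aceec
   2 |   2 | aedbaceec
   3 |   0 | baaedbaceec
   4 |   5 | baceec
   5 |  10 | c
   6 |   7 | ceec
   7 |   4 | dbaceec
   8 |   9 | ec
   9 |   3 | edbaceec
  10 |   8 | eec

SA = [1, 6, 2, 0, 5, 10, 7, 4, 9, 3, 8]
i: (SA[i-1],SA[i]) lcp shared
  1: (1,6) 1 'a'
  2: (6,2) 1 'a'
  3: (2,0) 0 ''
  4: (0,5) 2 'ba'
  5: (5,10) 0 ''
  6: (10,7) 1 'c'
  7: (7,4) 0 ''
  8: (4,9) 0 ''
  9: (9,3) 1 'e'
  10: (3,8) 1 'e'

n(n+1)/2 = 11·12/2 = 66
Σ LCP = 0 + 1 + 1 + 0 + 2 + 0 + 1 + 0 + 0 + 1 + 1 = 7
distinct = 66 − 7 = 59

59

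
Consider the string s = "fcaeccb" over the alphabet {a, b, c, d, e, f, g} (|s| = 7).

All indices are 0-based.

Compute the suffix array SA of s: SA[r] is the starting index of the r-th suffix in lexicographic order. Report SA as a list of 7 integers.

rank→(start, suffix):
  0 → (2, 'aeccb')
  1 → (6, 'b')
  2 → (1, 'caeccb')
  3 → (5, 'cb')
  4 → (4, 'ccb')
  5 → (3, 'eccb')
  6 → (0, 'fcaeccb')

[2, 6, 1, 5, 4, 3, 0]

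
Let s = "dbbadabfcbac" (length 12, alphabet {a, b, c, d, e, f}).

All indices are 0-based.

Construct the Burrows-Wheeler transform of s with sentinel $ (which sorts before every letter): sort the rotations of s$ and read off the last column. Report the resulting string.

cdbbcbdaafa$b

rank  rotation       last
    0  $dbbadabfcbac  c
    1  abfcbac$dbbad  d
    2  ac$dbbadabfcb  b
    3  adabfcbac$dbb  b
    4  bac$dbbadabfc  c
    5  badabfcbac$db  b
    6  bbadabfcbac$d  d
    7  bfcbac$dbbada  a
    8  c$dbbadabfcba  a
    9  cbac$dbbadabf  f
   10  dabfcbac$dbba  a
   11  dbbadabfcbac$  $
   12  fcbac$dbbadab  b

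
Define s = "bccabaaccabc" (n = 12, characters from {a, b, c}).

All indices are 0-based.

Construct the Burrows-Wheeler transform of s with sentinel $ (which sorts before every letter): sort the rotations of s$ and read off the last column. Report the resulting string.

cbccaaa$bccba

rank  rotation       last
    0  $bccabaaccabc  c
    1  aaccabc$bccab  b
    2  abaaccabc$bcc  c
    3  abc$bccabaacc  c
    4  accabc$bccaba  a
    5  baaccabc$bcca  a
    6  bc$bccabaacca  a
    7  bccabaaccabc$  $
    8  c$bccabaaccab  b
    9  cabaaccabc$bc  c
   10  cabc$bccabaac  c
   11  ccabaaccabc$b  b
   12  ccabc$bccabaa  a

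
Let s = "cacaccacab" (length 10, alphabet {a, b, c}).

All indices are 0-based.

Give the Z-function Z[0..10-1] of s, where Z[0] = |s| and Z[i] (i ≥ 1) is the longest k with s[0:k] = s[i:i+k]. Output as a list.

Z[0]=10
i=1: i≥r, start 0; Z[1]=0
i=2: i≥r, start 0; Z[2]=3 grow→box=[2,5)
i=3: min(r-i=2, Z[1]=0)=0; Z[3]=0
i=4: min(r-i=1, Z[2]=3)=1; Z[4]=1
i=5: i≥r, start 0; Z[5]=4 grow→box=[5,9)
i=6: min(r-i=3, Z[1]=0)=0; Z[6]=0
i=7: min(r-i=2, Z[2]=3)=2; Z[7]=2
i=8: min(r-i=1, Z[3]=0)=0; Z[8]=0
i=9: i≥r, start 0; Z[9]=0

[10, 0, 3, 0, 1, 4, 0, 2, 0, 0]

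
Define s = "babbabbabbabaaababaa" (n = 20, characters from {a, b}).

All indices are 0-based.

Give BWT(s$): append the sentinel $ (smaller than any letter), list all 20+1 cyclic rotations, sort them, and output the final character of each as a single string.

rank  rotation               last
    0  $babbabbabbabaaababaa  a
    1  a$babbabbabbabaaababa  a
    2  aa$babbabbabbabaaabab  b
    3  aaababaa$babbabbabbab  b
    4  aababaa$babbabbabbaba  a
    5  abaa$babbabbabbabaaab  b
    6  abaaababaa$babbabbabb  b
    7  ababaa$babbabbabbabaa  a
    8  abbabaaababaa$babbabb  b
    9  abbabbabaaababaa$babb  b
   10  abbabbabbabaaababaa$b  b
   11  baa$babbabbabbabaaaba  a
   12  baaababaa$babbabbabba  a
   13  babaa$babbabbabbabaaa  a
   14  babaaababaa$babbabbab  b
   15  babbabaaababaa$babbab  b
   16  babbabbabaaababaa$bab  b
   17  babbabbabbabaaababaa$  $
   18  bbabaaababaa$babbabba  a
   19  bbabbabaaababaa$babba  a
   20  bbabbabbabaaababaa$ba  a

aabbabbabbbaaabbb$aaa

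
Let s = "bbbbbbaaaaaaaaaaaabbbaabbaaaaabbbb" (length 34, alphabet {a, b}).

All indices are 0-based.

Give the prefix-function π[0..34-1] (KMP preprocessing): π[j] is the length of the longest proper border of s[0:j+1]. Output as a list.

π[0] = 0
j=1 s[j]='b': π[1]=1 (border 'b')
j=2 s[j]='b': π[2]=2 (border 'bb')
j=3 s[j]='b': π[3]=3 (border 'bbb')
j=4 s[j]='b': π[4]=4 (border 'bbbb')
j=5 s[j]='b': π[5]=5 (border 'bbbbb')
j=6 s[j]='a': k: 5→4→3→2→1→0; π[6]=0 (border '')
j=7 s[j]='a': π[7]=0 (border '')
j=8 s[j]='a': π[8]=0 (border '')
j=9 s[j]='a': π[9]=0 (border '')
j=10 s[j]='a': π[10]=0 (border '')
j=11 s[j]='a': π[11]=0 (border '')
j=12 s[j]='a': π[12]=0 (border '')
j=13 s[j]='a': π[13]=0 (border '')
j=14 s[j]='a': π[14]=0 (border '')
j=15 s[j]='a': π[15]=0 (border '')
j=16 s[j]='a': π[16]=0 (border '')
j=17 s[j]='a': π[17]=0 (border '')
j=18 s[j]='b': π[18]=1 (border 'b')
j=19 s[j]='b': π[19]=2 (border 'bb')
j=20 s[j]='b': π[20]=3 (border 'bbb')
j=21 s[j]='a': k: 3→2→1→0; π[21]=0 (border '')
j=22 s[j]='a': π[22]=0 (border '')
j=23 s[j]='b': π[23]=1 (border 'b')
j=24 s[j]='b': π[24]=2 (border 'bb')
j=25 s[j]='a': k: 2→1→0; π[25]=0 (border '')
j=26 s[j]='a': π[26]=0 (border '')
j=27 s[j]='a': π[27]=0 (border '')
j=28 s[j]='a': π[28]=0 (border '')
j=29 s[j]='a': π[29]=0 (border '')
j=30 s[j]='b': π[30]=1 (border 'b')
j=31 s[j]='b': π[31]=2 (border 'bb')
j=32 s[j]='b': π[32]=3 (border 'bbb')
j=33 s[j]='b': π[33]=4 (border 'bbbb')

[0, 1, 2, 3, 4, 5, 0, 0, 0, 0, 0, 0, 0, 0, 0, 0, 0, 0, 1, 2, 3, 0, 0, 1, 2, 0, 0, 0, 0, 0, 1, 2, 3, 4]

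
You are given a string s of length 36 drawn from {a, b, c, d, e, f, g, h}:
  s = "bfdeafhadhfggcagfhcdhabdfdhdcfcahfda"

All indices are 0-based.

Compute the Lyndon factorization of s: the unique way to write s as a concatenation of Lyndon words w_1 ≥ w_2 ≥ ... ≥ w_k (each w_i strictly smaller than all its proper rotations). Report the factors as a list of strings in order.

["bfde", "afh", "adhfggcagfhcdh", "abdfdhdcfcahfd", "a"]

emit factor 1: 'bfde' (i=0, period=4)
emit factor 2: 'afh' (i=4, period=3)
emit factor 3: 'adhfggcagfhcdh' (i=7, period=14)
emit factor 4: 'abdfdhdcfcahfd' (i=21, period=14)
emit factor 5: 'a' (i=35, period=1)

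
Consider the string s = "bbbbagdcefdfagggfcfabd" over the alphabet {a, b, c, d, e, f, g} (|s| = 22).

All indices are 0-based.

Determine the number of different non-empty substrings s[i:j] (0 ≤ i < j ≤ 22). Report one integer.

rank | idx | suffix
   0 |  19 | abd
   1 |   4 | agdcefdfagggfcfabd
   2 |  12 | agggfcfabd
   3 |   3 | bagdcefdfagggfcfabd
   4 |   2 | bbagdcefdfagggfcfabd
   5 |   1 | bbbagdcefdfagggfcfabd
   6 |   0 | bbbbagdcefdfagggfcfabd
   7 |  20 | bd
   8 |   7 | cefdfagggfcfabd
   9 |  17 | cfabd
  10 |  21 | d
  11 |   6 | dcefdfagggfcfabd
  12 |  10 | dfagggfcfabd
  13 |   8 | efdfagggfcfabd
  14 |  18 | fabd
  15 |  11 | fagggfcfabd
  16 |  16 | fcfabd
  17 |   9 | fdfagggfcfabd
  18 |   5 | gdcefdfagggfcfabd
  19 |  15 | gfcfabd
  20 |  14 | ggfcfabd
  21 |  13 | gggfcfabd

SA = [19, 4, 12, 3, 2, 1, 0, 20, 7, 17, 21, 6, 10, 8, 18, 11, 16, 9, 5, 15, 14, 13]
rank  pair      lcp
   1  s[19:],s[4:]  1  'a'
   2  s[4:],s[12:]  2  'ag'
   3  s[12:],s[3:]  0  ''
   4  s[3:],s[2:]  1  'b'
   5  s[2:],s[1:]  2  'bb'
   6  s[1:],s[0:]  3  'bbb'
   7  s[0:],s[20:]  1  'b'
   8  s[20:],s[7:]  0  ''
   9  s[7:],s[17:]  1  'c'
  10  s[17:],s[21:]  0  ''
  11  s[21:],s[6:]  1  'd'
  12  s[6:],s[10:]  1  'd'
  13  s[10:],s[8:]  0  ''
  14  s[8:],s[18:]  0  ''
  15  s[18:],s[11:]  2  'fa'
  16  s[11:],s[16:]  1  'f'
  17  s[16:],s[9:]  1  'f'
  18  s[9:],s[5:]  0  ''
  19  s[5:],s[15:]  1  'g'
  20  s[15:],s[14:]  1  'g'
  21  s[14:],s[13:]  2  'gg'

n(n+1)/2 = 22·23/2 = 253
Σ LCP = 0 + 1 + 2 + 0 + 1 + 2 + 3 + 1 + 0 + 1 + 0 + 1 + 1 + 0 + 0 + 2 + 1 + 1 + 0 + 1 + 1 + 2 = 21
distinct = 253 − 21 = 232

232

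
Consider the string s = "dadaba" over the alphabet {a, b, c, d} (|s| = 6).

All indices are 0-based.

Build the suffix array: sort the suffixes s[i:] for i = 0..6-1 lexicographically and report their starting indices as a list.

sorted suffixes:
  #0 SA[0]=5  'a'
  #1 SA[1]=3  'aba'
  #2 SA[2]=1  'adaba'
  #3 SA[3]=4  'ba'
  #4 SA[4]=2  'daba'
  #5 SA[5]=0  'dadaba'

[5, 3, 1, 4, 2, 0]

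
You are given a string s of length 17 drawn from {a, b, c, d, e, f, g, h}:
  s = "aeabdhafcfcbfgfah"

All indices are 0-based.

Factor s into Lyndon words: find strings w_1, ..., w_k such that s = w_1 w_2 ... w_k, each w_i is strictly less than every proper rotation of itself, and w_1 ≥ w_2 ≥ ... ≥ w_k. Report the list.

["ae", "abdhafcfcbfgfah"]

emit factor 1: 'ae' (i=0, period=2)
emit factor 2: 'abdhafcfcbfgfah' (i=2, period=15)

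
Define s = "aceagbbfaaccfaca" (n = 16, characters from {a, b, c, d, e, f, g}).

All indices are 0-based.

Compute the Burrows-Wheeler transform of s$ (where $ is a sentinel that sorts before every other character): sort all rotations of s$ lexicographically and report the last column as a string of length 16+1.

acffa$egbaaaccbca

rank  rotation           last
    0  $aceagbbfaaccfaca  a
    1  a$aceagbbfaaccfac  c
    2  aaccfaca$aceagbbf  f
    3  aca$aceagbbfaaccf  f
    4  accfaca$aceagbbfa  a
    5  aceagbbfaaccfaca$  $
    6  agbbfaaccfaca$ace  e
    7  bbfaaccfaca$aceag  g
    8  bfaaccfaca$aceagb  b
    9  ca$aceagbbfaaccfa  a
   10  ccfaca$aceagbbfaa  a
   11  ceagbbfaaccfaca$a  a
   12  cfaca$aceagbbfaac  c
   13  eagbbfaaccfaca$ac  c
   14  faaccfaca$aceagbb  b
   15  faca$aceagbbfaacc  c
   16  gbbfaaccfaca$acea  a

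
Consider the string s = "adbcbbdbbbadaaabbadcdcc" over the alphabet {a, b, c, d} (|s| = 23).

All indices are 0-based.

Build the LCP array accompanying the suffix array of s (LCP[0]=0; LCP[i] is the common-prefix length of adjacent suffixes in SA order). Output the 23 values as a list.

rank | idx | suffix
   0 |  12 | aaabbadcdcc
   1 |  13 | aabbadcdcc
   2 |  14 | abbadcdcc
   3 |  10 | adaaabbadcdcc
   4 |   0 | adbcbbdbbbadaaabbadcdcc
   5 |  17 | adcdcc
   6 |   9 | badaaabbadcdcc
   7 |  16 | badcdcc
   8 |   8 | bbadaaabbadcdcc
   9 |  15 | bbadcdcc
  10 |   7 | bbbadaaabbadcdcc
  11 |   4 | bbdbbbadaaabbadcdcc
  12 |   2 | bcbbdbbbadaaabbadcdcc
  13 |   5 | bdbbbadaaabbadcdcc
  14 |  22 | c
  15 |   3 | cbbdbbbadaaabbadcdcc
  16 |  21 | cc
  17 |  19 | cdcc
  18 |  11 | daaabbadcdcc
  19 |   6 | dbbbadaaabbadcdcc
  20 |   1 | dbcbbdbbbadaaabbadcdcc
  21 |  20 | dcc
  22 |  18 | dcdcc

SA = [12, 13, 14, 10, 0, 17, 9, 16, 8, 15, 7, 4, 2, 5, 22, 3, 21, 19, 11, 6, 1, 20, 18]
rank  pair      lcp
   1  s[12:],s[13:]  2  'aa'
   2  s[13:],s[14:]  1  'a'
   3  s[14:],s[10:]  1  'a'
   4  s[10:],s[0:]  2  'ad'
   5  s[0:],s[17:]  2  'ad'
   6  s[17:],s[9:]  0  ''
   7  s[9:],s[16:]  3  'bad'
   8  s[16:],s[8:]  1  'b'
   9  s[8:],s[15:]  4  'bbad'
  10  s[15:],s[7:]  2  'bb'
  11  s[7:],s[4:]  2  'bb'
  12  s[4:],s[2:]  1  'b'
  13  s[2:],s[5:]  1  'b'
  14  s[5:],s[22:]  0  ''
  15  s[22:],s[3:]  1  'c'
  16  s[3:],s[21:]  1  'c'
  17  s[21:],s[19:]  1  'c'
  18  s[19:],s[11:]  0  ''
  19  s[11:],s[6:]  1  'd'
  20  s[6:],s[1:]  2  'db'
  21  s[1:],s[20:]  1  'd'
  22  s[20:],s[18:]  2  'dc'

[0, 2, 1, 1, 2, 2, 0, 3, 1, 4, 2, 2, 1, 1, 0, 1, 1, 1, 0, 1, 2, 1, 2]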